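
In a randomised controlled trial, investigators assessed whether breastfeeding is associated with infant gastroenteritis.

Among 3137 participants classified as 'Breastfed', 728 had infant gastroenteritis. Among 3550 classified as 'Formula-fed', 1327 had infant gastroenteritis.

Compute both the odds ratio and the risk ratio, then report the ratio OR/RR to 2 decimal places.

0.82

From the description: a = 728, b = 2409, c = 1327, d = 2223.
OR = (728·2223)/(2409·1327) = 1618344/3196743 = 0.50625
Risk in exposed = 728/3137 = 0.23207; risk in unexposed = 1327/3550 = 0.37380; RR = 0.62083
OR/RR = 0.50625 / 0.62083 = 0.81543
The outcome is not rare, so the OR lies further from 1 than the RR.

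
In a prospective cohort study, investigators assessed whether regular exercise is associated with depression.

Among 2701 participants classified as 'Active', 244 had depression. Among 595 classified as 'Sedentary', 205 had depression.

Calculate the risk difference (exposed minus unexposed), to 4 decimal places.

From the description: a = 244, b = 2457, c = 205, d = 390.
Risk in exposed = 244/2701 = 0.090337; risk in unexposed = 205/595 = 0.344538.
Risk difference = 0.090337 − 0.344538 = -0.254201

-0.2542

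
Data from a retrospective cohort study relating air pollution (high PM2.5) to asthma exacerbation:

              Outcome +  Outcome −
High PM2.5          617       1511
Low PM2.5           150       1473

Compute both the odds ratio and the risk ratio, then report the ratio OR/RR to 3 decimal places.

1.278

Cells: a = 617, b = 1511, c = 150, d = 1473.
OR = (617·1473)/(1511·150) = 908841/226650 = 4.00989
Risk in exposed = 617/2128 = 0.28994; risk in unexposed = 150/1623 = 0.09242; RR = 3.13719
OR/RR = 4.00989 / 3.13719 = 1.27818
The outcome is not rare, so the OR lies further from 1 than the RR.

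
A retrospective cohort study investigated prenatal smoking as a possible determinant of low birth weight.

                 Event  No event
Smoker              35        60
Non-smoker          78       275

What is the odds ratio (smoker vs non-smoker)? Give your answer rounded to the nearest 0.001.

Cells: a = 35, b = 60, c = 78, d = 275.
OR = (a·d)/(b·c) = (35 × 275) / (60 × 78) = 9625 / 4680 = 2.05662
The odds of low birth weight are about 2.06 times as high in the smoker group.

2.057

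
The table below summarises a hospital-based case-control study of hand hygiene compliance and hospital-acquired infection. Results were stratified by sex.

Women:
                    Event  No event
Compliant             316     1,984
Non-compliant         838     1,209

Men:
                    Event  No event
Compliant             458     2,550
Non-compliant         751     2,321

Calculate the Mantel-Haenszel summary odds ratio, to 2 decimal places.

0.38

OR_MH = Σ(aᵢdᵢ/nᵢ) / Σ(bᵢcᵢ/nᵢ), where nᵢ is the stratum total.
Stratum 1 (Women): n = 4347; a·d/n = 316·1209/4347 = 87.8868; b·c/n = 1984·838/4347 = 382.4688
Stratum 2 (Men): n = 6080; a·d/n = 458·2321/6080 = 174.8385; b·c/n = 2550·751/6080 = 314.9753
OR_MH = (87.8868 + 174.8385) / (382.4688 + 314.9753) = 262.7253 / 697.4442 = 0.37670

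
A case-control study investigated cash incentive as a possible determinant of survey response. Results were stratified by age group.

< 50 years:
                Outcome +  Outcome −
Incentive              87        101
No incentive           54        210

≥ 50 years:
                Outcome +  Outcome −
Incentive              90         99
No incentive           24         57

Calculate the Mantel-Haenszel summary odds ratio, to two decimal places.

2.85

OR_MH = Σ(aᵢdᵢ/nᵢ) / Σ(bᵢcᵢ/nᵢ), where nᵢ is the stratum total.
Stratum 1 (< 50 years): n = 452; a·d/n = 87·210/452 = 40.4204; b·c/n = 101·54/452 = 12.0664
Stratum 2 (≥ 50 years): n = 270; a·d/n = 90·57/270 = 19.0000; b·c/n = 99·24/270 = 8.8000
OR_MH = (40.4204 + 19.0000) / (12.0664 + 8.8000) = 59.4204 / 20.8664 = 2.84766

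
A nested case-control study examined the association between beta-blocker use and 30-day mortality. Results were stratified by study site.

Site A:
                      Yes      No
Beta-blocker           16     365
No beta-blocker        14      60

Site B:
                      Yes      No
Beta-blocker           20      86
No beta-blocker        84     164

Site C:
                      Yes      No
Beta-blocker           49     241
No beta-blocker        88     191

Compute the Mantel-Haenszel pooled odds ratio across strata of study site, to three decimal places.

0.404

OR_MH = Σ(aᵢdᵢ/nᵢ) / Σ(bᵢcᵢ/nᵢ), where nᵢ is the stratum total.
Stratum 1 (Site A): n = 455; a·d/n = 16·60/455 = 2.1099; b·c/n = 365·14/455 = 11.2308
Stratum 2 (Site B): n = 354; a·d/n = 20·164/354 = 9.2655; b·c/n = 86·84/354 = 20.4068
Stratum 3 (Site C): n = 569; a·d/n = 49·191/569 = 16.4482; b·c/n = 241·88/569 = 37.2724
OR_MH = (2.1099 + 9.2655 + 16.4482) / (11.2308 + 20.4068 + 37.2724) = 27.8236 / 68.9100 = 0.40377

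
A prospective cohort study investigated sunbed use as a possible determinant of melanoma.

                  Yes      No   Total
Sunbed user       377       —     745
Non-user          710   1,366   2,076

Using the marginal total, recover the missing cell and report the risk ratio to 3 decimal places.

1.480

The missing cell is in the exposed row: 745 − 377 = 368.
So a = 377, b = 368, c = 710, d = 1366.
RR = [a/(a+b)] / [c/(c+d)] = (377/745) / (710/2076) = 0.50604/0.34200 = 1.47963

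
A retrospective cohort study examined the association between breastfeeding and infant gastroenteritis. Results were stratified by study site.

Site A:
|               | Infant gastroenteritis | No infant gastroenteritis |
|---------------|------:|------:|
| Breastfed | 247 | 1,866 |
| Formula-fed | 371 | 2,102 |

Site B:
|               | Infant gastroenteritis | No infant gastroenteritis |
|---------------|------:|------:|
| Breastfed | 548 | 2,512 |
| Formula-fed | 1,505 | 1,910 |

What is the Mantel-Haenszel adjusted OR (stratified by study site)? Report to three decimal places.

OR_MH = Σ(aᵢdᵢ/nᵢ) / Σ(bᵢcᵢ/nᵢ), where nᵢ is the stratum total.
Stratum 1 (Site A): n = 4586; a·d/n = 247·2102/4586 = 113.2128; b·c/n = 1866·371/4586 = 150.9564
Stratum 2 (Site B): n = 6475; a·d/n = 548·1910/6475 = 161.6494; b·c/n = 2512·1505/6475 = 583.8703
OR_MH = (113.2128 + 161.6494) / (150.9564 + 583.8703) = 274.8622 / 734.8267 = 0.37405

0.374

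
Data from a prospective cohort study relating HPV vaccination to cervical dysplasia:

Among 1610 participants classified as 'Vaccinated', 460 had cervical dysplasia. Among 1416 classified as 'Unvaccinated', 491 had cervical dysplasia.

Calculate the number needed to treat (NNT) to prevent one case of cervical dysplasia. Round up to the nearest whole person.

17

Risk in treated group = 460/1610 = 0.28571; risk in control = 491/1416 = 0.34675.
Absolute risk reduction = 0.34675 − 0.28571 = 0.06104
NNT = 1 / ARR = 1 / 0.06104 = 16.383 → round up → 17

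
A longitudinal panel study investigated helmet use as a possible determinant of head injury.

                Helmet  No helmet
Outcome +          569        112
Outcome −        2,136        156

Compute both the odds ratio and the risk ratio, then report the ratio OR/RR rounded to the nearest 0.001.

0.737

Reading the table with exposure as columns: a = 569 (Helmet, case), b = 2136 (Helmet, non-case), c = 112 (No helmet, case), d = 156.
OR = (569·156)/(2136·112) = 88764/239232 = 0.37104
Risk in exposed = 569/2705 = 0.21035; risk in unexposed = 112/268 = 0.41791; RR = 0.50334
OR/RR = 0.37104 / 0.50334 = 0.73715
The outcome is not rare, so the OR lies further from 1 than the RR.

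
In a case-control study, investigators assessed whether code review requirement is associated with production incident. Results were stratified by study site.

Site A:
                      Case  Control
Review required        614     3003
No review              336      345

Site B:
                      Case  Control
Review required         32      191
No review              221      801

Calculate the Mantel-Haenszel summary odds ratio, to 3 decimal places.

OR_MH = Σ(aᵢdᵢ/nᵢ) / Σ(bᵢcᵢ/nᵢ), where nᵢ is the stratum total.
Stratum 1 (Site A): n = 4298; a·d/n = 614·345/4298 = 49.2857; b·c/n = 3003·336/4298 = 234.7622
Stratum 2 (Site B): n = 1245; a·d/n = 32·801/1245 = 20.5880; b·c/n = 191·221/1245 = 33.9044
OR_MH = (49.2857 + 20.5880) / (234.7622 + 33.9044) = 69.8737 / 268.6666 = 0.26008

0.260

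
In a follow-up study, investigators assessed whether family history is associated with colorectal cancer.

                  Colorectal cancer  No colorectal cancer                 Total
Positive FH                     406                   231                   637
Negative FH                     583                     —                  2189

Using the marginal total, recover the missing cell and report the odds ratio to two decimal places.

4.84

The missing cell is in the unexposed row: 2189 − 583 = 1606.
So a = 406, b = 231, c = 583, d = 1606.
OR = (a·d)/(b·c) = (406 × 1606) / (231 × 583) = 652036 / 134673 = 4.84162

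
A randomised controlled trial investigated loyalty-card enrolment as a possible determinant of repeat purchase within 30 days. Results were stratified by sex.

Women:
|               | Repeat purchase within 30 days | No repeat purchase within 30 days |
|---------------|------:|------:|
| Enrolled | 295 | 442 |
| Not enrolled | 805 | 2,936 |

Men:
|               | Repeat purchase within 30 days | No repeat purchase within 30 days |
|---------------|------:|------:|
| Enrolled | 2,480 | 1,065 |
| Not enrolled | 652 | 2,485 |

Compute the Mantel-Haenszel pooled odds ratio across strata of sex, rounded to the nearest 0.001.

OR_MH = Σ(aᵢdᵢ/nᵢ) / Σ(bᵢcᵢ/nᵢ), where nᵢ is the stratum total.
Stratum 1 (Women): n = 4478; a·d/n = 295·2936/4478 = 193.4167; b·c/n = 442·805/4478 = 79.4573
Stratum 2 (Men): n = 6682; a·d/n = 2480·2485/6682 = 922.2987; b·c/n = 1065·652/6682 = 103.9180
OR_MH = (193.4167 + 922.2987) / (79.4573 + 103.9180) = 1115.7154 / 183.3753 = 6.08433

6.084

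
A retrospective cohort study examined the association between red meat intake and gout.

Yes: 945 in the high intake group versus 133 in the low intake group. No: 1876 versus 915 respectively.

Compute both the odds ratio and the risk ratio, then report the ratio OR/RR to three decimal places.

From the description: a = 945, b = 1876, c = 133, d = 915.
OR = (945·915)/(1876·133) = 864675/249508 = 3.46552
Risk in exposed = 945/2821 = 0.33499; risk in unexposed = 133/1048 = 0.12691; RR = 2.63960
OR/RR = 3.46552 / 2.63960 = 1.31290
The outcome is not rare, so the OR lies further from 1 than the RR.

1.313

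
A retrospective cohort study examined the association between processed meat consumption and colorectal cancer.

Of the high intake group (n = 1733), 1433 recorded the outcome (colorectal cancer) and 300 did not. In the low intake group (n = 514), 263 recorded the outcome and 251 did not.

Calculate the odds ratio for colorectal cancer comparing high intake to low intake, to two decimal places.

4.56

From the description: a = 1433, b = 300, c = 263, d = 251.
OR = (a·d)/(b·c) = (1433 × 251) / (300 × 263) = 359683 / 78900 = 4.55872
The odds of colorectal cancer are about 4.56 times as high in the high intake group.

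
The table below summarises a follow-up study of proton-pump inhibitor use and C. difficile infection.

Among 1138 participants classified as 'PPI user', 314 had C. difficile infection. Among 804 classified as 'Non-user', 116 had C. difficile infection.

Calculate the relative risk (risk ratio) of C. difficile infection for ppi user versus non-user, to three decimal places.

From the description: a = 314, b = 824, c = 116, d = 688.
Risk in exposed = 314/1138 = 0.27592; risk in unexposed = 116/804 = 0.14428.
RR = 0.27592 / 0.14428 = 1.91243
The risk among the exposed is 1.91 times that among the unexposed.

1.912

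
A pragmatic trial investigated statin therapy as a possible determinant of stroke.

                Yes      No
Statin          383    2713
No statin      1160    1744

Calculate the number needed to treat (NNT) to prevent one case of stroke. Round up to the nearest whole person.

4

Risk in treated group = 383/3096 = 0.12371; risk in control = 1160/2904 = 0.39945.
Absolute risk reduction = 0.39945 − 0.12371 = 0.27574
NNT = 1 / ARR = 1 / 0.27574 = 3.627 → round up → 4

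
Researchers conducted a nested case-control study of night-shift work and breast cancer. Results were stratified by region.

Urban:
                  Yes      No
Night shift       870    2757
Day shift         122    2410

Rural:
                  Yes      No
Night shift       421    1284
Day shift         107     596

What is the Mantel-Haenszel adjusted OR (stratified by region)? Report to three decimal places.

3.982

OR_MH = Σ(aᵢdᵢ/nᵢ) / Σ(bᵢcᵢ/nᵢ), where nᵢ is the stratum total.
Stratum 1 (Urban): n = 6159; a·d/n = 870·2410/6159 = 340.4286; b·c/n = 2757·122/6159 = 54.6118
Stratum 2 (Rural): n = 2408; a·d/n = 421·596/2408 = 104.2010; b·c/n = 1284·107/2408 = 57.0548
OR_MH = (340.4286 + 104.2010) / (54.6118 + 57.0548) = 444.6296 / 111.6666 = 3.98176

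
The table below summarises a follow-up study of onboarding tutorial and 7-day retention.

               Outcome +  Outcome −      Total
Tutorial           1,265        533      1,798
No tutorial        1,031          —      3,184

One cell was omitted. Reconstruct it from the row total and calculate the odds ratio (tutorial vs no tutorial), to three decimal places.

The missing cell is in the unexposed row: 3184 − 1031 = 2153.
So a = 1265, b = 533, c = 1031, d = 2153.
OR = (a·d)/(b·c) = (1265 × 2153) / (533 × 1031) = 2723545 / 549523 = 4.95620

4.956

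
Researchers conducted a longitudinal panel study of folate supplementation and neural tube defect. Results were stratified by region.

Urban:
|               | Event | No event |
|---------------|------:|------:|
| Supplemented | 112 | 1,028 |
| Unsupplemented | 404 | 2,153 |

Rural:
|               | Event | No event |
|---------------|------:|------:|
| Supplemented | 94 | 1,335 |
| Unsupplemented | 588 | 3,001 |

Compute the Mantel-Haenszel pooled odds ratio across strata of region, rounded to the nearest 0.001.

OR_MH = Σ(aᵢdᵢ/nᵢ) / Σ(bᵢcᵢ/nᵢ), where nᵢ is the stratum total.
Stratum 1 (Urban): n = 3697; a·d/n = 112·2153/3697 = 65.2248; b·c/n = 1028·404/3697 = 112.3376
Stratum 2 (Rural): n = 5018; a·d/n = 94·3001/5018 = 56.2164; b·c/n = 1335·588/5018 = 156.4328
OR_MH = (65.2248 + 56.2164) / (112.3376 + 156.4328) = 121.4412 / 268.7704 = 0.45184

0.452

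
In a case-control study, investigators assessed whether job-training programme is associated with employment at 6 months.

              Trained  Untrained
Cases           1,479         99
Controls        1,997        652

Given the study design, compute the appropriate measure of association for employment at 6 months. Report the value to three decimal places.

Reading the table with exposure as columns: a = 1479 (Trained, case), b = 1997 (Trained, non-case), c = 99 (Untrained, case), d = 652.
This is a case-control study: participants were sampled on outcome status, so risks in the source population cannot be estimated directly — relative risk is not valid here. The odds ratio is the appropriate measure.
OR = (a·d)/(b·c) = (1479 × 652) / (1997 × 99) = 964308 / 197703 = 4.87756

4.878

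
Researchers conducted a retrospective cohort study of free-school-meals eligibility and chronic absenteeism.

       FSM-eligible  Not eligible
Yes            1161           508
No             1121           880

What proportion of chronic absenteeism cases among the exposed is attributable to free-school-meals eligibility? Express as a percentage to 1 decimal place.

28.1

Reading the table with exposure as columns: a = 1161 (FSM-eligible, case), b = 1121 (FSM-eligible, non-case), c = 508 (Not eligible, case), d = 880.
Risk in exposed = 1161/2282 = 0.50876; risk in unexposed = 508/1388 = 0.36599.
RR = 0.50876/0.36599 = 1.39009
AR% = (RR − 1)/RR × 100 = (1.39009 − 1)/1.39009 × 100 = 28.0621%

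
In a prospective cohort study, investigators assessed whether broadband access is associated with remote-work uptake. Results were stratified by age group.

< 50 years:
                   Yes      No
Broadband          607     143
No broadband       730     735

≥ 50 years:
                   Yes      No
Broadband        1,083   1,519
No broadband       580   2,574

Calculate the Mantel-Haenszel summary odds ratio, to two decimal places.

OR_MH = Σ(aᵢdᵢ/nᵢ) / Σ(bᵢcᵢ/nᵢ), where nᵢ is the stratum total.
Stratum 1 (< 50 years): n = 2215; a·d/n = 607·735/2215 = 201.4199; b·c/n = 143·730/2215 = 47.1287
Stratum 2 (≥ 50 years): n = 5756; a·d/n = 1083·2574/5756 = 484.3019; b·c/n = 1519·580/5756 = 153.0612
OR_MH = (201.4199 + 484.3019) / (47.1287 + 153.0612) = 685.7218 / 200.1898 = 3.42536

3.43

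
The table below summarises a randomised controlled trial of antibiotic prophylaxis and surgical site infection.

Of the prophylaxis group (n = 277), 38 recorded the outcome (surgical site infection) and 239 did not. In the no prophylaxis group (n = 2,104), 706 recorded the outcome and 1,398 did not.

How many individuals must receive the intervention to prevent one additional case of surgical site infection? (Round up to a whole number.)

Risk in treated group = 38/277 = 0.13718; risk in control = 706/2104 = 0.33555.
Absolute risk reduction = 0.33555 − 0.13718 = 0.19837
NNT = 1 / ARR = 1 / 0.19837 = 5.041 → round up → 6

6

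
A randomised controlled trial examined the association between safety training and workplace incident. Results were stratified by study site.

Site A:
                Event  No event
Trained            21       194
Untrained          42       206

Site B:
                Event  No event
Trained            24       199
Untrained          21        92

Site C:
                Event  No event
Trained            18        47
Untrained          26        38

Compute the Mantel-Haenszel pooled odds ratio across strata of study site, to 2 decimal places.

0.54

OR_MH = Σ(aᵢdᵢ/nᵢ) / Σ(bᵢcᵢ/nᵢ), where nᵢ is the stratum total.
Stratum 1 (Site A): n = 463; a·d/n = 21·206/463 = 9.3434; b·c/n = 194·42/463 = 17.5983
Stratum 2 (Site B): n = 336; a·d/n = 24·92/336 = 6.5714; b·c/n = 199·21/336 = 12.4375
Stratum 3 (Site C): n = 129; a·d/n = 18·38/129 = 5.3023; b·c/n = 47·26/129 = 9.4729
OR_MH = (9.3434 + 6.5714 + 5.3023) / (17.5983 + 12.4375 + 9.4729) = 21.2172 / 39.5086 = 0.53703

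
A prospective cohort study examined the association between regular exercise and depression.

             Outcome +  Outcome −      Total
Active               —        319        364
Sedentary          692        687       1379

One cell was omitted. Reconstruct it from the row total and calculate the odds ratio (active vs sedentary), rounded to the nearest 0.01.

The missing cell is in the exposed row: 364 − 319 = 45.
So a = 45, b = 319, c = 692, d = 687.
OR = (a·d)/(b·c) = (45 × 687) / (319 × 692) = 30915 / 220748 = 0.14005

0.14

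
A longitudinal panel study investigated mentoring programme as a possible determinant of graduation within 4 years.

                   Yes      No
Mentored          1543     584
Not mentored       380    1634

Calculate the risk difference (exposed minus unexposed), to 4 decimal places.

0.5368

Cells: a = 1543, b = 584, c = 380, d = 1634.
Risk in exposed = 1543/2127 = 0.725435; risk in unexposed = 380/2014 = 0.188679.
Risk difference = 0.725435 − 0.188679 = 0.536756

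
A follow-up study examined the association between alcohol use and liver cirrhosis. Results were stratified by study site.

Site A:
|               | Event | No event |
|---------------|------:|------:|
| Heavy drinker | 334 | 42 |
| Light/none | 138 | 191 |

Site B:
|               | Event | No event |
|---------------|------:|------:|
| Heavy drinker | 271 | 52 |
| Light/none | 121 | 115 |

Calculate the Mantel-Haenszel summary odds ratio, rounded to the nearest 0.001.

OR_MH = Σ(aᵢdᵢ/nᵢ) / Σ(bᵢcᵢ/nᵢ), where nᵢ is the stratum total.
Stratum 1 (Site A): n = 705; a·d/n = 334·191/705 = 90.4879; b·c/n = 42·138/705 = 8.2213
Stratum 2 (Site B): n = 559; a·d/n = 271·115/559 = 55.7513; b·c/n = 52·121/559 = 11.2558
OR_MH = (90.4879 + 55.7513) / (8.2213 + 11.2558) = 146.2393 / 19.4771 = 7.50827

7.508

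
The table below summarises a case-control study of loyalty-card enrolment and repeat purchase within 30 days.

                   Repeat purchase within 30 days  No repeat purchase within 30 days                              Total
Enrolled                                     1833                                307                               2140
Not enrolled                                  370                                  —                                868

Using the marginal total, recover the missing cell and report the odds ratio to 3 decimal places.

The missing cell is in the unexposed row: 868 − 370 = 498.
So a = 1833, b = 307, c = 370, d = 498.
OR = (a·d)/(b·c) = (1833 × 498) / (307 × 370) = 912834 / 113590 = 8.03622

8.036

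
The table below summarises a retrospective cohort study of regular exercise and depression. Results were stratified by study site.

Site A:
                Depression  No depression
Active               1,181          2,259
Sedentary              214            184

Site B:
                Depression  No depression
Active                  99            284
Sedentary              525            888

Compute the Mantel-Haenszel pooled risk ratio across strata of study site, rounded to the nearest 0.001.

RR_MH = Σ(aᵢ·n₀ᵢ/nᵢ) / Σ(cᵢ·n₁ᵢ/nᵢ), with n₁ᵢ = aᵢ+bᵢ (exposed), n₀ᵢ = cᵢ+dᵢ (unexposed), nᵢ = n₁ᵢ+n₀ᵢ.
Stratum 1 (Site A): n₁ = 3440, n₀ = 398, n = 3838; a·n₀/n = 1181·398/3838 = 122.4695; c·n₁/n = 214·3440/3838 = 191.8082
Stratum 2 (Site B): n₁ = 383, n₀ = 1413, n = 1796; a·n₀/n = 99·1413/1796 = 77.8881; c·n₁/n = 525·383/1796 = 111.9571
RR_MH = (122.4695 + 77.8881) / (191.8082 + 111.9571) = 200.3576 / 303.7654 = 0.65958

0.660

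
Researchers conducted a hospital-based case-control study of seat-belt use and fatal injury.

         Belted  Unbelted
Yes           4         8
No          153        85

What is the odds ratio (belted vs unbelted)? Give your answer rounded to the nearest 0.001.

Reading the table with exposure as columns: a = 4 (Belted, case), b = 153 (Belted, non-case), c = 8 (Unbelted, case), d = 85.
OR = (a·d)/(b·c) = (4 × 85) / (153 × 8) = 340 / 1224 = 0.27778
Exposure is associated with lower odds of fatal injury (OR = 0.28 < 1).

0.278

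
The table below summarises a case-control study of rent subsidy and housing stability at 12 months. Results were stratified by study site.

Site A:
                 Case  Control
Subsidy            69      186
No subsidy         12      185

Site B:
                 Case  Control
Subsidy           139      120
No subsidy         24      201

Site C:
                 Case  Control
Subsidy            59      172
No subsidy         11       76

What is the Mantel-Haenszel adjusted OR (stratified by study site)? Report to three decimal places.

OR_MH = Σ(aᵢdᵢ/nᵢ) / Σ(bᵢcᵢ/nᵢ), where nᵢ is the stratum total.
Stratum 1 (Site A): n = 452; a·d/n = 69·185/452 = 28.2412; b·c/n = 186·12/452 = 4.9381
Stratum 2 (Site B): n = 484; a·d/n = 139·201/484 = 57.7252; b·c/n = 120·24/484 = 5.9504
Stratum 3 (Site C): n = 318; a·d/n = 59·76/318 = 14.1006; b·c/n = 172·11/318 = 5.9497
OR_MH = (28.2412 + 57.7252 + 14.1006) / (4.9381 + 5.9504 + 5.9497) = 100.0670 / 16.8382 = 5.94287

5.943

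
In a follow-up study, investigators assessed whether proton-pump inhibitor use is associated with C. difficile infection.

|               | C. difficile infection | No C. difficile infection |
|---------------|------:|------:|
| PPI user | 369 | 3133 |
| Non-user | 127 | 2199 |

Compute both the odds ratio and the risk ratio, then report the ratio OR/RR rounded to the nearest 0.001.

Cells: a = 369, b = 3133, c = 127, d = 2199.
OR = (369·2199)/(3133·127) = 811431/397891 = 2.03933
Risk in exposed = 369/3502 = 0.10537; risk in unexposed = 127/2326 = 0.05460; RR = 1.92982
OR/RR = 2.03933 / 1.92982 = 1.05675
The outcome is not rare, so the OR lies further from 1 than the RR.

1.057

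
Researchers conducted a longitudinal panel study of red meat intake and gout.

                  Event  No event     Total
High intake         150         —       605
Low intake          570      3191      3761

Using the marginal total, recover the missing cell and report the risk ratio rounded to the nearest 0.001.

The missing cell is in the exposed row: 605 − 150 = 455.
So a = 150, b = 455, c = 570, d = 3191.
RR = [a/(a+b)] / [c/(c+d)] = (150/605) / (570/3761) = 0.24793/0.15156 = 1.63593

1.636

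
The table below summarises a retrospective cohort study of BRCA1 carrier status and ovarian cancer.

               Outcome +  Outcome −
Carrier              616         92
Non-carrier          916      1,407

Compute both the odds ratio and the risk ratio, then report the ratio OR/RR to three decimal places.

Cells: a = 616, b = 92, c = 916, d = 1407.
OR = (616·1407)/(92·916) = 866712/84272 = 10.28470
Risk in exposed = 616/708 = 0.87006; risk in unexposed = 916/2323 = 0.39432; RR = 2.20649
OR/RR = 10.28470 / 2.20649 = 4.66112
The outcome is not rare, so the OR lies further from 1 than the RR.

4.661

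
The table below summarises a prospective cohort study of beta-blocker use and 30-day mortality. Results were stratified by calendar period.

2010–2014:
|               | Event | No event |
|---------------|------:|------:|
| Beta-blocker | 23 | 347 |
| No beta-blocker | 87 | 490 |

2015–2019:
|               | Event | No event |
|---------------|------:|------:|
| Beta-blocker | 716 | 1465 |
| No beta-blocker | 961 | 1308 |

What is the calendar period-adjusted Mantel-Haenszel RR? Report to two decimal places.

RR_MH = Σ(aᵢ·n₀ᵢ/nᵢ) / Σ(cᵢ·n₁ᵢ/nᵢ), with n₁ᵢ = aᵢ+bᵢ (exposed), n₀ᵢ = cᵢ+dᵢ (unexposed), nᵢ = n₁ᵢ+n₀ᵢ.
Stratum 1 (2010–2014): n₁ = 370, n₀ = 577, n = 947; a·n₀/n = 23·577/947 = 14.0137; c·n₁/n = 87·370/947 = 33.9916
Stratum 2 (2015–2019): n₁ = 2181, n₀ = 2269, n = 4450; a·n₀/n = 716·2269/4450 = 365.0796; c·n₁/n = 961·2181/4450 = 470.9980
RR_MH = (14.0137 + 365.0796) / (33.9916 + 470.9980) = 379.0933 / 504.9895 = 0.75070

0.75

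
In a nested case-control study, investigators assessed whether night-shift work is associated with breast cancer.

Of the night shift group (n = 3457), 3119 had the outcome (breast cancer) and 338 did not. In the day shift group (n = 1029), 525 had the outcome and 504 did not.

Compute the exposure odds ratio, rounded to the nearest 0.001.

8.859

From the description: a = 3119, b = 338, c = 525, d = 504.
OR = (a·d)/(b·c) = (3119 × 504) / (338 × 525) = 1571976 / 177450 = 8.85870
The odds of breast cancer are about 8.86 times as high in the night shift group.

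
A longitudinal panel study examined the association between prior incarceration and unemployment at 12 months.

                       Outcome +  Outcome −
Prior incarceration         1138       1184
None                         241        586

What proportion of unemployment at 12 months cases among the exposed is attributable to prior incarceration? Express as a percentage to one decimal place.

Cells: a = 1138, b = 1184, c = 241, d = 586.
Risk in exposed = 1138/2322 = 0.49009; risk in unexposed = 241/827 = 0.29141.
RR = 0.49009/0.29141 = 1.68178
AR% = (RR − 1)/RR × 100 = (1.68178 − 1)/1.68178 × 100 = 40.5391%

40.5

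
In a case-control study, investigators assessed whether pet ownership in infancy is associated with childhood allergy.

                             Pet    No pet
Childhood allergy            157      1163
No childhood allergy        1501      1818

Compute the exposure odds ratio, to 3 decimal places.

0.164

Reading the table with exposure as columns: a = 157 (Pet, case), b = 1501 (Pet, non-case), c = 1163 (No pet, case), d = 1818.
OR = (a·d)/(b·c) = (157 × 1818) / (1501 × 1163) = 285426 / 1745663 = 0.16351
Exposure is associated with lower odds of childhood allergy (OR = 0.16 < 1).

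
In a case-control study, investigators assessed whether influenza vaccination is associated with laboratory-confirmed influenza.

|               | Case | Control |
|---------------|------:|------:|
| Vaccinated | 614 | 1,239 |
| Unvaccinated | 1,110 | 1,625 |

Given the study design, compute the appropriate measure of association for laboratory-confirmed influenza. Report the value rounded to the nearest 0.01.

Cells: a = 614, b = 1239, c = 1110, d = 1625.
This is a case-control study: participants were sampled on outcome status, so risks in the source population cannot be estimated directly — relative risk is not valid here. The odds ratio is the appropriate measure.
OR = (a·d)/(b·c) = (614 × 1625) / (1239 × 1110) = 997750 / 1375290 = 0.72548

0.73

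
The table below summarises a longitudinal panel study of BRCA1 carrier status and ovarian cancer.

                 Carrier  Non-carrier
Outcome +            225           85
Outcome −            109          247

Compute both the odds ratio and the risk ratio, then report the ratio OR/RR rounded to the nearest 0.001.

Reading the table with exposure as columns: a = 225 (Carrier, case), b = 109 (Carrier, non-case), c = 85 (Non-carrier, case), d = 247.
OR = (225·247)/(109·85) = 55575/9265 = 5.99838
Risk in exposed = 225/334 = 0.67365; risk in unexposed = 85/332 = 0.25602; RR = 2.63121
OR/RR = 5.99838 / 2.63121 = 2.27971
The outcome is not rare, so the OR lies further from 1 than the RR.

2.280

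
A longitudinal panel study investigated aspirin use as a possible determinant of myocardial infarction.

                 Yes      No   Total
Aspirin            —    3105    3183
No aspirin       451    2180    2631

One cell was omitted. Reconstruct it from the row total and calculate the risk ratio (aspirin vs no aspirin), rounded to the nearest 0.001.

The missing cell is in the exposed row: 3183 − 3105 = 78.
So a = 78, b = 3105, c = 451, d = 2180.
RR = [a/(a+b)] / [c/(c+d)] = (78/3183) / (451/2631) = 0.02451/0.17142 = 0.14296

0.143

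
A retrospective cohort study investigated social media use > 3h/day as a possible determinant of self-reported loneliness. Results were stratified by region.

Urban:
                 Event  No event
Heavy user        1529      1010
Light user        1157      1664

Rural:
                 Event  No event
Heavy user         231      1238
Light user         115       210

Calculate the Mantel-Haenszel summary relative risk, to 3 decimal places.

1.318

RR_MH = Σ(aᵢ·n₀ᵢ/nᵢ) / Σ(cᵢ·n₁ᵢ/nᵢ), with n₁ᵢ = aᵢ+bᵢ (exposed), n₀ᵢ = cᵢ+dᵢ (unexposed), nᵢ = n₁ᵢ+n₀ᵢ.
Stratum 1 (Urban): n₁ = 2539, n₀ = 2821, n = 5360; a·n₀/n = 1529·2821/5360 = 804.7218; c·n₁/n = 1157·2539/5360 = 548.0640
Stratum 2 (Rural): n₁ = 1469, n₀ = 325, n = 1794; a·n₀/n = 231·325/1794 = 41.8478; c·n₁/n = 115·1469/1794 = 94.1667
RR_MH = (804.7218 + 41.8478) / (548.0640 + 94.1667) = 846.5697 / 642.2307 = 1.31817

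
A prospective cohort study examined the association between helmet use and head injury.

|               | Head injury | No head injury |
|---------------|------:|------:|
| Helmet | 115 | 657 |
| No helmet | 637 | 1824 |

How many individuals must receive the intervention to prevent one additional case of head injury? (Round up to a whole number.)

10

Risk in treated group = 115/772 = 0.14896; risk in control = 637/2461 = 0.25884.
Absolute risk reduction = 0.25884 − 0.14896 = 0.10987
NNT = 1 / ARR = 1 / 0.10987 = 9.101 → round up → 10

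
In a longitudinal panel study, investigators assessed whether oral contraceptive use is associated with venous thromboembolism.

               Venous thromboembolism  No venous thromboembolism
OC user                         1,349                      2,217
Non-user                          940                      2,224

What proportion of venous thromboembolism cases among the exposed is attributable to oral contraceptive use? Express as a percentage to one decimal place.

21.5

Cells: a = 1349, b = 2217, c = 940, d = 2224.
Risk in exposed = 1349/3566 = 0.37830; risk in unexposed = 940/3164 = 0.29709.
RR = 0.37830/0.29709 = 1.27332
AR% = (RR − 1)/RR × 100 = (1.27332 − 1)/1.27332 × 100 = 21.4654%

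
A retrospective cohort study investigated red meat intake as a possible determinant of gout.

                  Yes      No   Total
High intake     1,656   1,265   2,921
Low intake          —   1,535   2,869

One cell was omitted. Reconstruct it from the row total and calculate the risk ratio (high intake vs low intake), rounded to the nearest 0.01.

The missing cell is in the unexposed row: 2869 − 1535 = 1334.
So a = 1656, b = 1265, c = 1334, d = 1535.
RR = [a/(a+b)] / [c/(c+d)] = (1656/2921) / (1334/2869) = 0.56693/0.46497 = 1.21928

1.22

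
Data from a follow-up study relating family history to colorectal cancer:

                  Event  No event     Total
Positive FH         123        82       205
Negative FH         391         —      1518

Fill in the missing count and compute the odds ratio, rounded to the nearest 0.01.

The missing cell is in the unexposed row: 1518 − 391 = 1127.
So a = 123, b = 82, c = 391, d = 1127.
OR = (a·d)/(b·c) = (123 × 1127) / (82 × 391) = 138621 / 32062 = 4.32353

4.32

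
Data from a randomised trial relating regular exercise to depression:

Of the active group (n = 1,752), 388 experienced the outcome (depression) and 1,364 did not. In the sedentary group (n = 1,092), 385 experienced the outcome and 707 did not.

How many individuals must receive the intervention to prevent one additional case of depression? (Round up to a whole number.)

8

Risk in treated group = 388/1752 = 0.22146; risk in control = 385/1092 = 0.35256.
Absolute risk reduction = 0.35256 − 0.22146 = 0.13110
NNT = 1 / ARR = 1 / 0.13110 = 7.628 → round up → 8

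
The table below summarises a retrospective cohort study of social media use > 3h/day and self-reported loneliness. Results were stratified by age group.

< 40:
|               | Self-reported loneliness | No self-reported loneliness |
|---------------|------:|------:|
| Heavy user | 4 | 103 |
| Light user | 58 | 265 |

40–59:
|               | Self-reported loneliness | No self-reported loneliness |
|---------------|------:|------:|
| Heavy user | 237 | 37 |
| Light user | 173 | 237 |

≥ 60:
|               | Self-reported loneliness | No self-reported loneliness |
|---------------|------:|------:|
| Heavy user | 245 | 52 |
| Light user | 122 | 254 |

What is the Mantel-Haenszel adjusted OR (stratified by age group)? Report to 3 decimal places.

OR_MH = Σ(aᵢdᵢ/nᵢ) / Σ(bᵢcᵢ/nᵢ), where nᵢ is the stratum total.
Stratum 1 (< 40): n = 430; a·d/n = 4·265/430 = 2.4651; b·c/n = 103·58/430 = 13.8930
Stratum 2 (40–59): n = 684; a·d/n = 237·237/684 = 82.1184; b·c/n = 37·173/684 = 9.3582
Stratum 3 (≥ 60): n = 673; a·d/n = 245·254/673 = 92.4666; b·c/n = 52·122/673 = 9.4264
OR_MH = (2.4651 + 82.1184 + 92.4666) / (13.8930 + 9.3582 + 9.4264) = 177.0501 / 32.6777 = 5.41808

5.418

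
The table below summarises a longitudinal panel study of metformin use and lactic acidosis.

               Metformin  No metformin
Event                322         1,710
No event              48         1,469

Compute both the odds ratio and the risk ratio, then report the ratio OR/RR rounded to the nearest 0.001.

Reading the table with exposure as columns: a = 322 (Metformin, case), b = 48 (Metformin, non-case), c = 1710 (No metformin, case), d = 1469.
OR = (322·1469)/(48·1710) = 473018/82080 = 5.76289
Risk in exposed = 322/370 = 0.87027; risk in unexposed = 1710/3179 = 0.53791; RR = 1.61789
OR/RR = 5.76289 / 1.61789 = 3.56198
The outcome is not rare, so the OR lies further from 1 than the RR.

3.562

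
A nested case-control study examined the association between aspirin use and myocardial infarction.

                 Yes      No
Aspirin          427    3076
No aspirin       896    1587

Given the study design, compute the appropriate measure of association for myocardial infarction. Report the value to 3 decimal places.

0.246

Cells: a = 427, b = 3076, c = 896, d = 1587.
This is a nested case-control study: participants were sampled on outcome status, so risks in the source population cannot be estimated directly — relative risk is not valid here. The odds ratio is the appropriate measure.
OR = (a·d)/(b·c) = (427 × 1587) / (3076 × 896) = 677649 / 2756096 = 0.24587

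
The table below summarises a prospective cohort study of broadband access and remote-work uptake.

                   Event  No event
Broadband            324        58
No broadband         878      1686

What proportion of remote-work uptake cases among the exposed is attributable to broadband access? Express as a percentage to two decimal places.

Cells: a = 324, b = 58, c = 878, d = 1686.
Risk in exposed = 324/382 = 0.84817; risk in unexposed = 878/2564 = 0.34243.
RR = 0.84817/0.34243 = 2.47688
AR% = (RR − 1)/RR × 100 = (2.47688 − 1)/2.47688 × 100 = 59.6266%

59.63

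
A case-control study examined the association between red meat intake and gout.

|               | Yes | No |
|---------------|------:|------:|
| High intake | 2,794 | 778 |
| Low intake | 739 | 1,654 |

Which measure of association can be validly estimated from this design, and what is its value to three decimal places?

Cells: a = 2794, b = 778, c = 739, d = 1654.
This is a case-control study: participants were sampled on outcome status, so risks in the source population cannot be estimated directly — relative risk is not valid here. The odds ratio is the appropriate measure.
OR = (a·d)/(b·c) = (2794 × 1654) / (778 × 739) = 4621276 / 574942 = 8.03781

8.038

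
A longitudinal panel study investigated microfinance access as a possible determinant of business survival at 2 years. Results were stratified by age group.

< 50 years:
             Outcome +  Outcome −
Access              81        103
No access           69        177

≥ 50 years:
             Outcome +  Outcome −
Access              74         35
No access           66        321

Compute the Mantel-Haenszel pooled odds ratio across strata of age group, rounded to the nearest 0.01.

3.83

OR_MH = Σ(aᵢdᵢ/nᵢ) / Σ(bᵢcᵢ/nᵢ), where nᵢ is the stratum total.
Stratum 1 (< 50 years): n = 430; a·d/n = 81·177/430 = 33.3419; b·c/n = 103·69/430 = 16.5279
Stratum 2 (≥ 50 years): n = 496; a·d/n = 74·321/496 = 47.8911; b·c/n = 35·66/496 = 4.6573
OR_MH = (33.3419 + 47.8911) / (16.5279 + 4.6573) = 81.2330 / 21.1852 = 3.83443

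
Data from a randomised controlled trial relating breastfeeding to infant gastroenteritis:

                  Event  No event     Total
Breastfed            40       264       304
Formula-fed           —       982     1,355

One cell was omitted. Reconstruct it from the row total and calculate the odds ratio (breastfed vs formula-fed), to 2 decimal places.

0.40

The missing cell is in the unexposed row: 1355 − 982 = 373.
So a = 40, b = 264, c = 373, d = 982.
OR = (a·d)/(b·c) = (40 × 982) / (264 × 373) = 39280 / 98472 = 0.39890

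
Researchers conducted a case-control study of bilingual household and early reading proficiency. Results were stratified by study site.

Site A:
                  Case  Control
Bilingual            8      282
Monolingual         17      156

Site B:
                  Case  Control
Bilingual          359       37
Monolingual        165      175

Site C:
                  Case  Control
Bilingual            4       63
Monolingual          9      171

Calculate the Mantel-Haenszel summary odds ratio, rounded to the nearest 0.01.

OR_MH = Σ(aᵢdᵢ/nᵢ) / Σ(bᵢcᵢ/nᵢ), where nᵢ is the stratum total.
Stratum 1 (Site A): n = 463; a·d/n = 8·156/463 = 2.6955; b·c/n = 282·17/463 = 10.3542
Stratum 2 (Site B): n = 736; a·d/n = 359·175/736 = 85.3601; b·c/n = 37·165/736 = 8.2948
Stratum 3 (Site C): n = 247; a·d/n = 4·171/247 = 2.7692; b·c/n = 63·9/247 = 2.2955
OR_MH = (2.6955 + 85.3601 + 2.7692) / (10.3542 + 8.2948 + 2.2955) = 90.8247 / 20.9446 = 4.33643

4.34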